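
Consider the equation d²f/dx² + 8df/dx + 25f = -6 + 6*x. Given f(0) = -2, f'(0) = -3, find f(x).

f = -198/625 + 6*x/25 - 6233*exp(-4*x)*sin(3*x)/1875 - 1052*cos(3*x)*exp(-4*x)/625

Characteristic equation r² + 8r + 25 = 0 has discriminant (8)² - 4·(25) = -36 < 0, so r = -4 ± 3i.
Hence f_h = C1*cos(3*x)*exp(-4*x) + C2*exp(-4*x)*sin(3*x).
For the particular solution try f_p = A0 + A1*x. Substituting and matching coefficients of each power of x gives A0 = -198/625, A1 = 6/25, so f_p = -198/625 + 6*x/25.
General solution: f = -198/625 + 6*x/25 + C1*cos(3*x)*exp(-4*x) + C2*exp(-4*x)*sin(3*x).
Apply the initial conditions: f(0) = -198/625 + C1 = -2 and f'(0) = 6/25 - 4*C1 + 3*C2 = -3. Solving gives C1 = -1052/625, C2 = -6233/1875.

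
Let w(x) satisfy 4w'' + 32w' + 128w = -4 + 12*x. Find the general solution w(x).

Divide through by 4: w'' + 8w' + 32w = -1 + 3*x.
Characteristic equation r² + 8r + 32 = 0 has discriminant (8)² - 4·(32) = -64 < 0, so r = -4 ± 4i.
Hence w_h = C1*cos(4*x)*exp(-4*x) + C2*exp(-4*x)*sin(4*x).
For the particular solution try w_p = A0 + A1*x. Substituting and matching coefficients of each power of x gives A0 = -7/128, A1 = 3/32, so w_p = -7/128 + 3*x/32.

w = -7/128 + 3*x/32 + C1*cos(4*x)*exp(-4*x) + C2*exp(-4*x)*sin(4*x)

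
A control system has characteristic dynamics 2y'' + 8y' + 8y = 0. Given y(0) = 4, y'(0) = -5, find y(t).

Divide through by 2: y'' + 4y' + 4y = 0.
Characteristic equation r² + 4r + 4 = 0 has discriminant (4)² - 4·(4) = 0, so r = -2 is a repeated root.
Hence y_h = (C1 + C2*t)*exp(-2*t).
Apply the initial conditions: y(0) = C1 = 4 and y'(0) = C2 - 2*C1 = -5. Solving gives C1 = 4, C2 = 3.

y = 4*exp(-2*t) + 3*t*exp(-2*t)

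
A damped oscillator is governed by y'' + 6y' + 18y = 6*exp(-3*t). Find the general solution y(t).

y = 2*exp(-3*t)/3 + C1*cos(3*t)*exp(-3*t) + C2*exp(-3*t)*sin(3*t)

Characteristic equation r² + 6r + 18 = 0 has discriminant (6)² - 4·(18) = -36 < 0, so r = -3 ± 3i.
Hence y_h = C1*cos(3*t)*exp(-3*t) + C2*exp(-3*t)*sin(3*t).
Try y_p = A*exp(-3*t). Substituting into the equation and dividing by exp(-3*t) gives A = 2/3, so y_p = 2*exp(-3*t)/3.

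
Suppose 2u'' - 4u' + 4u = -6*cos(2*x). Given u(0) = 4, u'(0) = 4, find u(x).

Divide through by 2: u'' - 2u' + 2u = -3*cos(2*x).
Characteristic equation r² - 2r + 2 = 0 has discriminant (-2)² - 4·(2) = -4 < 0, so r = 1 ± i.
Hence u_h = C1*cos(x)*exp(x) + C2*exp(x)*sin(x).
Try u_p = A*cos(2*x) + B*sin(2*x). Substituting and equating the coefficients of cos(2x) and sin(2x) gives A = 3/10, B = 3/5, so u_p = 3*sin(2*x)/5 + 3*cos(2*x)/10.
General solution: u = 3*sin(2*x)/5 + 3*cos(2*x)/10 + C1*cos(x)*exp(x) + C2*exp(x)*sin(x).
Apply the initial conditions: u(0) = 3/10 + C1 = 4 and u'(0) = 6/5 + C1 + C2 = 4. Solving gives C1 = 37/10, C2 = -9/10.

u = 3*sin(2*x)/5 + 3*cos(2*x)/10 - 9*exp(x)*sin(x)/10 + 37*cos(x)*exp(x)/10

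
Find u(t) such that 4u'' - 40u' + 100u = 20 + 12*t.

u = 31/125 + 3*t/25 + C1*exp(5*t) + C2*t*exp(5*t)

Divide through by 4: u'' - 10u' + 25u = 5 + 3*t.
Characteristic equation r² - 10r + 25 = 0 has discriminant (-10)² - 4·(25) = 0, so r = 5 is a repeated root.
Hence u_h = (C1 + C2*t)*exp(5*t).
For the particular solution try u_p = A0 + A1*t. Substituting and matching coefficients of each power of t gives A0 = 31/125, A1 = 3/25, so u_p = 31/125 + 3*t/25.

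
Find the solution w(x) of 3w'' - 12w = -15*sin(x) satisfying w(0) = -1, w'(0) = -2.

Divide through by 3: w'' - 4w = -5*sin(x).
Characteristic equation r² - 4 = 0 factors as (r - 2)(r + 2) = 0, so r = 2, -2.
Hence w_h = C1*exp(2*x) + C2*exp(-2*x).
Try w_p = A*cos(x) + B*sin(x). Substituting and equating the coefficients of cos(x) and sin(x) gives A = 0, B = 1, so w_p = sin(x).
General solution: w = C1*exp(2*x) + C2*exp(-2*x) + sin(x).
Apply the initial conditions: w(0) = C1 + C2 = -1 and w'(0) = 1 - 2*C2 + 2*C1 = -2. Solving gives C1 = -5/4, C2 = 1/4.

w = -5*exp(2*x)/4 + exp(-2*x)/4 + sin(x)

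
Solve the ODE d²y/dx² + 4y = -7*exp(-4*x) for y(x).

Characteristic equation r² + 4 = 0 has discriminant (0)² - 4·(4) = -16 < 0, so r = ± 2i.
Hence y_h = C1*cos(2*x) + C2*sin(2*x).
Try y_p = A*exp(-4*x). Substituting into the equation and dividing by exp(-4*x) gives A = -7/20, so y_p = -7*exp(-4*x)/20.

y = -7*exp(-4*x)/20 + C1*cos(2*x) + C2*sin(2*x)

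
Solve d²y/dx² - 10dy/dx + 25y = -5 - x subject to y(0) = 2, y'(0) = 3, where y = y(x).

Characteristic equation r² - 10r + 25 = 0 has discriminant (-10)² - 4·(25) = 0, so r = 5 is a repeated root.
Hence y_h = (C1 + C2*x)*exp(5*x).
For the particular solution try y_p = A0 + A1*x. Substituting and matching coefficients of each power of x gives A0 = -27/125, A1 = -1/25, so y_p = -27/125 - x/25.
General solution: y = -27/125 - x/25 + C1*exp(5*x) + C2*x*exp(5*x).
Apply the initial conditions: y(0) = -27/125 + C1 = 2 and y'(0) = -1/25 + C2 + 5*C1 = 3. Solving gives C1 = 277/125, C2 = -201/25.

y = -27/125 - x/25 + 277*exp(5*x)/125 - 201*x*exp(5*x)/25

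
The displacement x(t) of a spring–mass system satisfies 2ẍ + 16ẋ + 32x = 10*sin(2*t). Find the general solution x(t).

Divide through by 2: x'' + 8x' + 16x = 5*sin(2*t).
Characteristic equation r² + 8r + 16 = 0 has discriminant (8)² - 4·(16) = 0, so r = -4 is a repeated root.
Hence x_h = (C1 + C2*t)*exp(-4*t).
Try x_p = A*cos(2*t) + B*sin(2*t). Substituting and equating the coefficients of cos(2t) and sin(2t) gives A = -1/5, B = 3/20, so x_p = -cos(2*t)/5 + 3*sin(2*t)/20.

x = -cos(2*t)/5 + 3*sin(2*t)/20 + C1*exp(-4*t) + C2*t*exp(-4*t)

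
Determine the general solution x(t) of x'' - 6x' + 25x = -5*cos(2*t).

x = -7*cos(2*t)/39 + 4*sin(2*t)/39 + C1*cos(4*t)*exp(3*t) + C2*exp(3*t)*sin(4*t)

Characteristic equation r² - 6r + 25 = 0 has discriminant (-6)² - 4·(25) = -64 < 0, so r = 3 ± 4i.
Hence x_h = C1*cos(4*t)*exp(3*t) + C2*exp(3*t)*sin(4*t).
Try x_p = A*cos(2*t) + B*sin(2*t). Substituting and equating the coefficients of cos(2t) and sin(2t) gives A = -7/39, B = 4/39, so x_p = -7*cos(2*t)/39 + 4*sin(2*t)/39.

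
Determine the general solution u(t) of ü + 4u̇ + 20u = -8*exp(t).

u = -8*exp(t)/25 + C1*cos(4*t)*exp(-2*t) + C2*exp(-2*t)*sin(4*t)

Characteristic equation r² + 4r + 20 = 0 has discriminant (4)² - 4·(20) = -64 < 0, so r = -2 ± 4i.
Hence u_h = C1*cos(4*t)*exp(-2*t) + C2*exp(-2*t)*sin(4*t).
Try u_p = A*exp(t). Substituting into the equation and dividing by exp(t) gives A = -8/25, so u_p = -8*exp(t)/25.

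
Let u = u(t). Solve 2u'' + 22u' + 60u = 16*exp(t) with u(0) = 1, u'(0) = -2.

u = -13*exp(-6*t)/7 + 4*exp(t)/21 + 8*exp(-5*t)/3

Divide through by 2: u'' + 11u' + 30u = 8*exp(t).
Characteristic equation r² + 11r + 30 = 0 factors as (r + 5)(r + 6) = 0, so r = -5, -6.
Hence u_h = C1*exp(-5*t) + C2*exp(-6*t).
Try u_p = A*exp(t). Substituting into the equation and dividing by exp(t) gives A = 4/21, so u_p = 4*exp(t)/21.
General solution: u = 4*exp(t)/21 + C1*exp(-5*t) + C2*exp(-6*t).
Apply the initial conditions: u(0) = 4/21 + C1 + C2 = 1 and u'(0) = 4/21 - 6*C2 - 5*C1 = -2. Solving gives C1 = 8/3, C2 = -13/7.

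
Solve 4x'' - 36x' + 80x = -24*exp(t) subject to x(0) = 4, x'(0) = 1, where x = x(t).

Divide through by 4: x'' - 9x' + 20x = -6*exp(t).
Characteristic equation r² - 9r + 20 = 0 factors as (r - 4)(r - 5) = 0, so r = 4, 5.
Hence x_h = C1*exp(4*t) + C2*exp(5*t).
Try x_p = A*exp(t). Substituting into the equation and dividing by exp(t) gives A = -1/2, so x_p = -exp(t)/2.
General solution: x = -exp(t)/2 + C1*exp(4*t) + C2*exp(5*t).
Apply the initial conditions: x(0) = -1/2 + C1 + C2 = 4 and x'(0) = -1/2 + 4*C1 + 5*C2 = 1. Solving gives C1 = 21, C2 = -33/2.

x = 21*exp(4*t) - 33*exp(5*t)/2 - exp(t)/2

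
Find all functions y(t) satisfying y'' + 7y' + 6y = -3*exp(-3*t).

Characteristic equation r² + 7r + 6 = 0 factors as (r + 6)(r + 1) = 0, so r = -6, -1.
Hence y_h = C1*exp(-6*t) + C2*exp(-t).
Try y_p = A*exp(-3*t). Substituting into the equation and dividing by exp(-3*t) gives A = 1/2, so y_p = exp(-3*t)/2.

y = exp(-3*t)/2 + C1*exp(-6*t) + C2*exp(-t)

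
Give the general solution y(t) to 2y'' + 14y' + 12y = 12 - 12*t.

y = 13/6 - t + C1*exp(-t) + C2*exp(-6*t)

Divide through by 2: y'' + 7y' + 6y = 6 - 6*t.
Characteristic equation r² + 7r + 6 = 0 factors as (r + 1)(r + 6) = 0, so r = -1, -6.
Hence y_h = C1*exp(-t) + C2*exp(-6*t).
For the particular solution try y_p = A0 + A1*t. Substituting and matching coefficients of each power of t gives A0 = 13/6, A1 = -1, so y_p = 13/6 - t.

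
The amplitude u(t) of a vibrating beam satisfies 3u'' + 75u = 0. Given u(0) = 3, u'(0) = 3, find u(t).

u = 3*cos(5*t) + 3*sin(5*t)/5

Divide through by 3: u'' + 25u = 0.
Characteristic equation r² + 25 = 0 has discriminant (0)² - 4·(25) = -100 < 0, so r = ± 5i.
Hence u_h = C1*cos(5*t) + C2*sin(5*t).
Apply the initial conditions: u(0) = C1 = 3 and u'(0) = 5*C2 = 3. Solving gives C1 = 3, C2 = 3/5.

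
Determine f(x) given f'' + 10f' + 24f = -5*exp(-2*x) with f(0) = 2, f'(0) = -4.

f = -21*exp(-6*x)/8 - 5*exp(-2*x)/8 + 21*exp(-4*x)/4

Characteristic equation r² + 10r + 24 = 0 factors as (r + 6)(r + 4) = 0, so r = -6, -4.
Hence f_h = C1*exp(-6*x) + C2*exp(-4*x).
Try f_p = A*exp(-2*x). Substituting into the equation and dividing by exp(-2*x) gives A = -5/8, so f_p = -5*exp(-2*x)/8.
General solution: f = -5*exp(-2*x)/8 + C1*exp(-6*x) + C2*exp(-4*x).
Apply the initial conditions: f(0) = -5/8 + C1 + C2 = 2 and f'(0) = 5/4 - 6*C1 - 4*C2 = -4. Solving gives C1 = -21/8, C2 = 21/4.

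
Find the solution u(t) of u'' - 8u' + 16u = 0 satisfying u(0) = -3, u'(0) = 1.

u = -3*exp(4*t) + 13*t*exp(4*t)

Characteristic equation r² - 8r + 16 = 0 has discriminant (-8)² - 4·(16) = 0, so r = 4 is a repeated root.
Hence u_h = (C1 + C2*t)*exp(4*t).
Apply the initial conditions: u(0) = C1 = -3 and u'(0) = C2 + 4*C1 = 1. Solving gives C1 = -3, C2 = 13.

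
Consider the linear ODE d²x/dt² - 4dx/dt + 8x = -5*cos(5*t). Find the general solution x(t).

x = 85*cos(5*t)/689 + 100*sin(5*t)/689 + C1*cos(2*t)*exp(2*t) + C2*exp(2*t)*sin(2*t)

Characteristic equation r² - 4r + 8 = 0 has discriminant (-4)² - 4·(8) = -16 < 0, so r = 2 ± 2i.
Hence x_h = C1*cos(2*t)*exp(2*t) + C2*exp(2*t)*sin(2*t).
Try x_p = A*cos(5*t) + B*sin(5*t). Substituting and equating the coefficients of cos(5t) and sin(5t) gives A = 85/689, B = 100/689, so x_p = 85*cos(5*t)/689 + 100*sin(5*t)/689.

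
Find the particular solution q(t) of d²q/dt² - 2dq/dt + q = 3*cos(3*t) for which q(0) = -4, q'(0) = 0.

Characteristic equation r² - 2r + 1 = 0 has discriminant (-2)² - 4·(1) = 0, so r = 1 is a repeated root.
Hence q_h = (C1 + C2*t)*exp(t).
Try q_p = A*cos(3*t) + B*sin(3*t). Substituting and equating the coefficients of cos(3t) and sin(3t) gives A = -6/25, B = -9/50, so q_p = -9*sin(3*t)/50 - 6*cos(3*t)/25.
General solution: q = -9*sin(3*t)/50 - 6*cos(3*t)/25 + C1*exp(t) + C2*t*exp(t).
Apply the initial conditions: q(0) = -6/25 + C1 = -4 and q'(0) = -27/50 + C1 + C2 = 0. Solving gives C1 = -94/25, C2 = 43/10.

q = -94*exp(t)/25 - 9*sin(3*t)/50 - 6*cos(3*t)/25 + 43*t*exp(t)/10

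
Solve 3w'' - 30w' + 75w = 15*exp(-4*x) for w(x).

w = 5*exp(-4*x)/81 + C1*exp(5*x) + C2*x*exp(5*x)

Divide through by 3: w'' - 10w' + 25w = 5*exp(-4*x).
Characteristic equation r² - 10r + 25 = 0 has discriminant (-10)² - 4·(25) = 0, so r = 5 is a repeated root.
Hence w_h = (C1 + C2*x)*exp(5*x).
Try w_p = A*exp(-4*x). Substituting into the equation and dividing by exp(-4*x) gives A = 5/81, so w_p = 5*exp(-4*x)/81.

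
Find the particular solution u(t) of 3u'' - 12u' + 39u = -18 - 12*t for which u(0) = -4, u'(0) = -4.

Divide through by 3: u'' - 4u' + 13u = -6 - 4*t.
Characteristic equation r² - 4r + 13 = 0 has discriminant (-4)² - 4·(13) = -36 < 0, so r = 2 ± 3i.
Hence u_h = C1*cos(3*t)*exp(2*t) + C2*exp(2*t)*sin(3*t).
For the particular solution try u_p = A0 + A1*t. Substituting and matching coefficients of each power of t gives A0 = -94/169, A1 = -4/13, so u_p = -94/169 - 4*t/13.
General solution: u = -94/169 - 4*t/13 + C1*cos(3*t)*exp(2*t) + C2*exp(2*t)*sin(3*t).
Apply the initial conditions: u(0) = -94/169 + C1 = -4 and u'(0) = -4/13 + 2*C1 + 3*C2 = -4. Solving gives C1 = -582/169, C2 = 180/169.

u = -94/169 - 4*t/13 - 582*cos(3*t)*exp(2*t)/169 + 180*exp(2*t)*sin(3*t)/169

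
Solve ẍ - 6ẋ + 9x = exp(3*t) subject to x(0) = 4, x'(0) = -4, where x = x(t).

Characteristic equation r² - 6r + 9 = 0 has discriminant (-6)² - 4·(9) = 0, so r = 3 is a repeated root.
Hence x_h = (C1 + C2*t)*exp(3*t).
Since exp(3*t) solves the homogeneous equation (r = 3 is a root of multiplicity 2), multiply the trial by t^2. Try x_p = A*t^2*exp(3*t). Substituting into the equation and dividing by exp(3*t) gives A = 1/2, so x_p = t^2*exp(3*t)/2.
General solution: x = C1*exp(3*t) + t^2*exp(3*t)/2 + C2*t*exp(3*t).
Apply the initial conditions: x(0) = C1 = 4 and x'(0) = C2 + 3*C1 = -4. Solving gives C1 = 4, C2 = -16.

x = 4*exp(3*t) + t**2*exp(3*t)/2 - 16*t*exp(3*t)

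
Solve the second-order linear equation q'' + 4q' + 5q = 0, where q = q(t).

Characteristic equation r² + 4r + 5 = 0 has discriminant (4)² - 4·(5) = -4 < 0, so r = -2 ± i.
Hence q_h = C1*cos(t)*exp(-2*t) + C2*exp(-2*t)*sin(t).

q = C1*cos(t)*exp(-2*t) + C2*exp(-2*t)*sin(t)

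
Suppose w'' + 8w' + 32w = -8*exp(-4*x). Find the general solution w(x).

Characteristic equation r² + 8r + 32 = 0 has discriminant (8)² - 4·(32) = -64 < 0, so r = -4 ± 4i.
Hence w_h = C1*cos(4*x)*exp(-4*x) + C2*exp(-4*x)*sin(4*x).
Try w_p = A*exp(-4*x). Substituting into the equation and dividing by exp(-4*x) gives A = -1/2, so w_p = -exp(-4*x)/2.

w = -exp(-4*x)/2 + C1*cos(4*x)*exp(-4*x) + C2*exp(-4*x)*sin(4*x)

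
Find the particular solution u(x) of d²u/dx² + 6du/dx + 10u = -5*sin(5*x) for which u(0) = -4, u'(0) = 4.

u = sin(5*x)/15 + 2*cos(5*x)/15 - 131*exp(-3*x)*sin(x)/15 - 62*cos(x)*exp(-3*x)/15

Characteristic equation r² + 6r + 10 = 0 has discriminant (6)² - 4·(10) = -4 < 0, so r = -3 ± i.
Hence u_h = C1*cos(x)*exp(-3*x) + C2*exp(-3*x)*sin(x).
Try u_p = A*cos(5*x) + B*sin(5*x). Substituting and equating the coefficients of cos(5x) and sin(5x) gives A = 2/15, B = 1/15, so u_p = sin(5*x)/15 + 2*cos(5*x)/15.
General solution: u = sin(5*x)/15 + 2*cos(5*x)/15 + C1*cos(x)*exp(-3*x) + C2*exp(-3*x)*sin(x).
Apply the initial conditions: u(0) = 2/15 + C1 = -4 and u'(0) = 1/3 + C2 - 3*C1 = 4. Solving gives C1 = -62/15, C2 = -131/15.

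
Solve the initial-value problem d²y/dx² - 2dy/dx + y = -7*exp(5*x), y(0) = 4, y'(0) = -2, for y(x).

Characteristic equation r² - 2r + 1 = 0 has discriminant (-2)² - 4·(1) = 0, so r = 1 is a repeated root.
Hence y_h = (C1 + C2*x)*exp(x).
Try y_p = A*exp(5*x). Substituting into the equation and dividing by exp(5*x) gives A = -7/16, so y_p = -7*exp(5*x)/16.
General solution: y = -7*exp(5*x)/16 + C1*exp(x) + C2*x*exp(x).
Apply the initial conditions: y(0) = -7/16 + C1 = 4 and y'(0) = -35/16 + C1 + C2 = -2. Solving gives C1 = 71/16, C2 = -17/4.

y = -7*exp(5*x)/16 + 71*exp(x)/16 - 17*x*exp(x)/4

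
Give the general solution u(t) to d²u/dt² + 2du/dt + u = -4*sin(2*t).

u = 12*sin(2*t)/25 + 16*cos(2*t)/25 + C1*exp(-t) + C2*t*exp(-t)

Characteristic equation r² + 2r + 1 = 0 has discriminant (2)² - 4·(1) = 0, so r = -1 is a repeated root.
Hence u_h = (C1 + C2*t)*exp(-t).
Try u_p = A*cos(2*t) + B*sin(2*t). Substituting and equating the coefficients of cos(2t) and sin(2t) gives A = 16/25, B = 12/25, so u_p = 12*sin(2*t)/25 + 16*cos(2*t)/25.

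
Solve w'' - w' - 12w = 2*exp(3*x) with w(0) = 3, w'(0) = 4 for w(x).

w = -exp(3*x)/3 + 15*exp(4*x)/7 + 25*exp(-3*x)/21

Characteristic equation r² - r - 12 = 0 factors as (r - 4)(r + 3) = 0, so r = 4, -3.
Hence w_h = C1*exp(4*x) + C2*exp(-3*x).
Try w_p = A*exp(3*x). Substituting into the equation and dividing by exp(3*x) gives A = -1/3, so w_p = -exp(3*x)/3.
General solution: w = -exp(3*x)/3 + C1*exp(4*x) + C2*exp(-3*x).
Apply the initial conditions: w(0) = -1/3 + C1 + C2 = 3 and w'(0) = -1 - 3*C2 + 4*C1 = 4. Solving gives C1 = 15/7, C2 = 25/21.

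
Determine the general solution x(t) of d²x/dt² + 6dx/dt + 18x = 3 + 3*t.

x = 1/9 + t/6 + C1*cos(3*t)*exp(-3*t) + C2*exp(-3*t)*sin(3*t)

Characteristic equation r² + 6r + 18 = 0 has discriminant (6)² - 4·(18) = -36 < 0, so r = -3 ± 3i.
Hence x_h = C1*cos(3*t)*exp(-3*t) + C2*exp(-3*t)*sin(3*t).
For the particular solution try x_p = A0 + A1*t. Substituting and matching coefficients of each power of t gives A0 = 1/9, A1 = 1/6, so x_p = 1/9 + t/6.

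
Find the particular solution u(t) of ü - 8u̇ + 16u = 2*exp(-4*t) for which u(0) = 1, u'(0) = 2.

u = exp(-4*t)/32 + 31*exp(4*t)/32 - 7*t*exp(4*t)/4

Characteristic equation r² - 8r + 16 = 0 has discriminant (-8)² - 4·(16) = 0, so r = 4 is a repeated root.
Hence u_h = (C1 + C2*t)*exp(4*t).
Try u_p = A*exp(-4*t). Substituting into the equation and dividing by exp(-4*t) gives A = 1/32, so u_p = exp(-4*t)/32.
General solution: u = exp(-4*t)/32 + C1*exp(4*t) + C2*t*exp(4*t).
Apply the initial conditions: u(0) = 1/32 + C1 = 1 and u'(0) = -1/8 + C2 + 4*C1 = 2. Solving gives C1 = 31/32, C2 = -7/4.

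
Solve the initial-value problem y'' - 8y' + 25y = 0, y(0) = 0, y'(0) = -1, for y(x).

Characteristic equation r² - 8r + 25 = 0 has discriminant (-8)² - 4·(25) = -36 < 0, so r = 4 ± 3i.
Hence y_h = C1*cos(3*x)*exp(4*x) + C2*exp(4*x)*sin(3*x).
Apply the initial conditions: y(0) = C1 = 0 and y'(0) = 3*C2 + 4*C1 = -1. Solving gives C1 = 0, C2 = -1/3.

y = -exp(4*x)*sin(3*x)/3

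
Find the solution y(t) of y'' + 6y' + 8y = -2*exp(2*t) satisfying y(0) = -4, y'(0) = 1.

Characteristic equation r² + 6r + 8 = 0 factors as (r + 2)(r + 4) = 0, so r = -2, -4.
Hence y_h = C1*exp(-2*t) + C2*exp(-4*t).
Try y_p = A*exp(2*t). Substituting into the equation and dividing by exp(2*t) gives A = -1/12, so y_p = -exp(2*t)/12.
General solution: y = -exp(2*t)/12 + C1*exp(-2*t) + C2*exp(-4*t).
Apply the initial conditions: y(0) = -1/12 + C1 + C2 = -4 and y'(0) = -1/6 - 4*C2 - 2*C1 = 1. Solving gives C1 = -29/4, C2 = 10/3.

y = -29*exp(-2*t)/4 - exp(2*t)/12 + 10*exp(-4*t)/3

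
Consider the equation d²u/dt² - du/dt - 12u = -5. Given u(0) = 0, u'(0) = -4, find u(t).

Characteristic equation r² - r - 12 = 0 factors as (r - 4)(r + 3) = 0, so r = 4, -3.
Hence u_h = C1*exp(4*t) + C2*exp(-3*t).
For the particular solution try u_p = A0. Substituting and matching coefficients of each power of t gives A0 = 5/12, so u_p = 5/12.
General solution: u = 5/12 + C1*exp(4*t) + C2*exp(-3*t).
Apply the initial conditions: u(0) = 5/12 + C1 + C2 = 0 and u'(0) = -3*C2 + 4*C1 = -4. Solving gives C1 = -3/4, C2 = 1/3.

u = 5/12 - 3*exp(4*t)/4 + exp(-3*t)/3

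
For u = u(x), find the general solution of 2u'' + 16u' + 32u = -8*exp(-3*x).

Divide through by 2: u'' + 8u' + 16u = -4*exp(-3*x).
Characteristic equation r² + 8r + 16 = 0 has discriminant (8)² - 4·(16) = 0, so r = -4 is a repeated root.
Hence u_h = (C1 + C2*x)*exp(-4*x).
Try u_p = A*exp(-3*x). Substituting into the equation and dividing by exp(-3*x) gives A = -4, so u_p = -4*exp(-3*x).

u = -4*exp(-3*x) + C1*exp(-4*x) + C2*x*exp(-4*x)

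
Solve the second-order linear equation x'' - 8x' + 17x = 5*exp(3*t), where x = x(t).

x = 5*exp(3*t)/2 + C1*cos(t)*exp(4*t) + C2*exp(4*t)*sin(t)

Characteristic equation r² - 8r + 17 = 0 has discriminant (-8)² - 4·(17) = -4 < 0, so r = 4 ± i.
Hence x_h = C1*cos(t)*exp(4*t) + C2*exp(4*t)*sin(t).
Try x_p = A*exp(3*t). Substituting into the equation and dividing by exp(3*t) gives A = 5/2, so x_p = 5*exp(3*t)/2.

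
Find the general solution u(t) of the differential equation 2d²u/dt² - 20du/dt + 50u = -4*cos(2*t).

u = -42*cos(2*t)/841 + 40*sin(2*t)/841 + C1*exp(5*t) + C2*t*exp(5*t)

Divide through by 2: u'' - 10u' + 25u = -2*cos(2*t).
Characteristic equation r² - 10r + 25 = 0 has discriminant (-10)² - 4·(25) = 0, so r = 5 is a repeated root.
Hence u_h = (C1 + C2*t)*exp(5*t).
Try u_p = A*cos(2*t) + B*sin(2*t). Substituting and equating the coefficients of cos(2t) and sin(2t) gives A = -42/841, B = 40/841, so u_p = -42*cos(2*t)/841 + 40*sin(2*t)/841.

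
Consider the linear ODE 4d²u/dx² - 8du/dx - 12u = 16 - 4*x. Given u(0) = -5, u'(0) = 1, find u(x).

Divide through by 4: u'' - 2u' - 3u = 4 - x.
Characteristic equation r² - 2r - 3 = 0 factors as (r - 3)(r + 1) = 0, so r = 3, -1.
Hence u_h = C1*exp(3*x) + C2*exp(-x).
For the particular solution try u_p = A0 + A1*x. Substituting and matching coefficients of each power of x gives A0 = -14/9, A1 = 1/3, so u_p = -14/9 + x/3.
General solution: u = -14/9 + x/3 + C1*exp(3*x) + C2*exp(-x).
Apply the initial conditions: u(0) = -14/9 + C1 + C2 = -5 and u'(0) = 1/3 - C2 + 3*C1 = 1. Solving gives C1 = -25/36, C2 = -11/4.

u = -14/9 - 25*exp(3*x)/36 - 11*exp(-x)/4 + x/3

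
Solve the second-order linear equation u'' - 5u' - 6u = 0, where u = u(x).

u = C1*exp(6*x) + C2*exp(-x)

Characteristic equation r² - 5r - 6 = 0 factors as (r - 6)(r + 1) = 0, so r = 6, -1.
Hence u_h = C1*exp(6*x) + C2*exp(-x).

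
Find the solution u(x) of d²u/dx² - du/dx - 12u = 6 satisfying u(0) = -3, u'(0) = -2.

u = -1/2 - 19*exp(4*x)/14 - 8*exp(-3*x)/7

Characteristic equation r² - r - 12 = 0 factors as (r + 3)(r - 4) = 0, so r = -3, 4.
Hence u_h = C1*exp(-3*x) + C2*exp(4*x).
For the particular solution try u_p = A0. Substituting and matching coefficients of each power of x gives A0 = -1/2, so u_p = -1/2.
General solution: u = -1/2 + C1*exp(-3*x) + C2*exp(4*x).
Apply the initial conditions: u(0) = -1/2 + C1 + C2 = -3 and u'(0) = -3*C1 + 4*C2 = -2. Solving gives C1 = -8/7, C2 = -19/14.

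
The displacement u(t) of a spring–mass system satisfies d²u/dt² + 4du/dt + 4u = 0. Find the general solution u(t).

u = C1*exp(-2*t) + C2*t*exp(-2*t)

Characteristic equation r² + 4r + 4 = 0 has discriminant (4)² - 4·(4) = 0, so r = -2 is a repeated root.
Hence u_h = (C1 + C2*t)*exp(-2*t).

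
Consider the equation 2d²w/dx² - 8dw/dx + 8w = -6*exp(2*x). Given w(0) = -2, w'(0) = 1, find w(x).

w = -2*exp(2*x) + 5*x*exp(2*x) - 3*x**2*exp(2*x)/2

Divide through by 2: w'' - 4w' + 4w = -3*exp(2*x).
Characteristic equation r² - 4r + 4 = 0 has discriminant (-4)² - 4·(4) = 0, so r = 2 is a repeated root.
Hence w_h = (C1 + C2*x)*exp(2*x).
Since exp(2*x) solves the homogeneous equation (r = 2 is a root of multiplicity 2), multiply the trial by x^2. Try w_p = A*x^2*exp(2*x). Substituting into the equation and dividing by exp(2*x) gives A = -3/2, so w_p = -3*x^2*exp(2*x)/2.
General solution: w = C1*exp(2*x) - 3*x^2*exp(2*x)/2 + C2*x*exp(2*x).
Apply the initial conditions: w(0) = C1 = -2 and w'(0) = C2 + 2*C1 = 1. Solving gives C1 = -2, C2 = 5.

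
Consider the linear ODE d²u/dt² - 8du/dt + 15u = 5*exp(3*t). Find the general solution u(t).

Characteristic equation r² - 8r + 15 = 0 factors as (r - 5)(r - 3) = 0, so r = 5, 3.
Hence u_h = C1*exp(5*t) + C2*exp(3*t).
Since exp(3*t) solves the homogeneous equation (r = 3 is a root of multiplicity 1), multiply the trial by t. Try u_p = A*t*exp(3*t). Substituting into the equation and dividing by exp(3*t) gives A = -5/2, so u_p = -5*t*exp(3*t)/2.

u = C1*exp(5*t) + C2*exp(3*t) - 5*t*exp(3*t)/2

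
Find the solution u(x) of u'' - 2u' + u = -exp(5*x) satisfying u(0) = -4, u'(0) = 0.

u = -63*exp(x)/16 - exp(5*x)/16 + 17*x*exp(x)/4

Characteristic equation r² - 2r + 1 = 0 has discriminant (-2)² - 4·(1) = 0, so r = 1 is a repeated root.
Hence u_h = (C1 + C2*x)*exp(x).
Try u_p = A*exp(5*x). Substituting into the equation and dividing by exp(5*x) gives A = -1/16, so u_p = -exp(5*x)/16.
General solution: u = -exp(5*x)/16 + C1*exp(x) + C2*x*exp(x).
Apply the initial conditions: u(0) = -1/16 + C1 = -4 and u'(0) = -5/16 + C1 + C2 = 0. Solving gives C1 = -63/16, C2 = 17/4.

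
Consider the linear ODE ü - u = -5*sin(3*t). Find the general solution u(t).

Characteristic equation r² - 1 = 0 factors as (r + 1)(r - 1) = 0, so r = -1, 1.
Hence u_h = C1*exp(-t) + C2*exp(t).
Try u_p = A*cos(3*t) + B*sin(3*t). Substituting and equating the coefficients of cos(3t) and sin(3t) gives A = 0, B = 1/2, so u_p = sin(3*t)/2.

u = sin(3*t)/2 + C1*exp(-t) + C2*exp(t)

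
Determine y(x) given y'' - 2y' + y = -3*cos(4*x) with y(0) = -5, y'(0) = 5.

Characteristic equation r² - 2r + 1 = 0 has discriminant (-2)² - 4·(1) = 0, so r = 1 is a repeated root.
Hence y_h = (C1 + C2*x)*exp(x).
Try y_p = A*cos(4*x) + B*sin(4*x). Substituting and equating the coefficients of cos(4x) and sin(4x) gives A = 45/289, B = 24/289, so y_p = 24*sin(4*x)/289 + 45*cos(4*x)/289.
General solution: y = 24*sin(4*x)/289 + 45*cos(4*x)/289 + C1*exp(x) + C2*x*exp(x).
Apply the initial conditions: y(0) = 45/289 + C1 = -5 and y'(0) = 96/289 + C1 + C2 = 5. Solving gives C1 = -1490/289, C2 = 167/17.

y = -1490*exp(x)/289 + 24*sin(4*x)/289 + 45*cos(4*x)/289 + 167*x*exp(x)/17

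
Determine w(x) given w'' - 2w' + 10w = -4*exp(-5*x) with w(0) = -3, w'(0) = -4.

Characteristic equation r² - 2r + 10 = 0 has discriminant (-2)² - 4·(10) = -36 < 0, so r = 1 ± 3i.
Hence w_h = C1*cos(3*x)*exp(x) + C2*exp(x)*sin(3*x).
Try w_p = A*exp(-5*x). Substituting into the equation and dividing by exp(-5*x) gives A = -4/45, so w_p = -4*exp(-5*x)/45.
General solution: w = -4*exp(-5*x)/45 + C1*cos(3*x)*exp(x) + C2*exp(x)*sin(3*x).
Apply the initial conditions: w(0) = -4/45 + C1 = -3 and w'(0) = 4/9 + C1 + 3*C2 = -4. Solving gives C1 = -131/45, C2 = -23/45.

w = -4*exp(-5*x)/45 - 131*cos(3*x)*exp(x)/45 - 23*exp(x)*sin(3*x)/45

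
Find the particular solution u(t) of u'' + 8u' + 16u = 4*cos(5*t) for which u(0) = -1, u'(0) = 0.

Characteristic equation r² + 8r + 16 = 0 has discriminant (8)² - 4·(16) = 0, so r = -4 is a repeated root.
Hence u_h = (C1 + C2*t)*exp(-4*t).
Try u_p = A*cos(5*t) + B*sin(5*t). Substituting and equating the coefficients of cos(5t) and sin(5t) gives A = -36/1681, B = 160/1681, so u_p = -36*cos(5*t)/1681 + 160*sin(5*t)/1681.
General solution: u = -36*cos(5*t)/1681 + 160*sin(5*t)/1681 + C1*exp(-4*t) + C2*t*exp(-4*t).
Apply the initial conditions: u(0) = -36/1681 + C1 = -1 and u'(0) = 800/1681 + C2 - 4*C1 = 0. Solving gives C1 = -1645/1681, C2 = -180/41.

u = -1645*exp(-4*t)/1681 - 36*cos(5*t)/1681 + 160*sin(5*t)/1681 - 180*t*exp(-4*t)/41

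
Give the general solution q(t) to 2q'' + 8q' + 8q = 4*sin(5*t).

q = -42*sin(5*t)/841 - 40*cos(5*t)/841 + C1*exp(-2*t) + C2*t*exp(-2*t)

Divide through by 2: q'' + 4q' + 4q = 2*sin(5*t).
Characteristic equation r² + 4r + 4 = 0 has discriminant (4)² - 4·(4) = 0, so r = -2 is a repeated root.
Hence q_h = (C1 + C2*t)*exp(-2*t).
Try q_p = A*cos(5*t) + B*sin(5*t). Substituting and equating the coefficients of cos(5t) and sin(5t) gives A = -40/841, B = -42/841, so q_p = -42*sin(5*t)/841 - 40*cos(5*t)/841.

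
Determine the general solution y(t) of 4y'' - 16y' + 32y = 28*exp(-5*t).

Divide through by 4: y'' - 4y' + 8y = 7*exp(-5*t).
Characteristic equation r² - 4r + 8 = 0 has discriminant (-4)² - 4·(8) = -16 < 0, so r = 2 ± 2i.
Hence y_h = C1*cos(2*t)*exp(2*t) + C2*exp(2*t)*sin(2*t).
Try y_p = A*exp(-5*t). Substituting into the equation and dividing by exp(-5*t) gives A = 7/53, so y_p = 7*exp(-5*t)/53.

y = 7*exp(-5*t)/53 + C1*cos(2*t)*exp(2*t) + C2*exp(2*t)*sin(2*t)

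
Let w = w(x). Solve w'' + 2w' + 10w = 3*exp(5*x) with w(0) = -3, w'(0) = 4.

w = exp(5*x)/15 - 46*cos(3*x)*exp(-x)/15 + exp(-x)*sin(3*x)/5

Characteristic equation r² + 2r + 10 = 0 has discriminant (2)² - 4·(10) = -36 < 0, so r = -1 ± 3i.
Hence w_h = C1*cos(3*x)*exp(-x) + C2*exp(-x)*sin(3*x).
Try w_p = A*exp(5*x). Substituting into the equation and dividing by exp(5*x) gives A = 1/15, so w_p = exp(5*x)/15.
General solution: w = exp(5*x)/15 + C1*cos(3*x)*exp(-x) + C2*exp(-x)*sin(3*x).
Apply the initial conditions: w(0) = 1/15 + C1 = -3 and w'(0) = 1/3 - C1 + 3*C2 = 4. Solving gives C1 = -46/15, C2 = 1/5.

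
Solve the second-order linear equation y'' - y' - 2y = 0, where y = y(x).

Characteristic equation r² - r - 2 = 0 factors as (r + 1)(r - 2) = 0, so r = -1, 2.
Hence y_h = C1*exp(-x) + C2*exp(2*x).

y = C1*exp(-x) + C2*exp(2*x)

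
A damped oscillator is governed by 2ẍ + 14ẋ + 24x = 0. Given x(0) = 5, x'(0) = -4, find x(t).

Divide through by 2: x'' + 7x' + 12x = 0.
Characteristic equation r² + 7r + 12 = 0 factors as (r + 3)(r + 4) = 0, so r = -3, -4.
Hence x_h = C1*exp(-3*t) + C2*exp(-4*t).
Apply the initial conditions: x(0) = C1 + C2 = 5 and x'(0) = -4*C2 - 3*C1 = -4. Solving gives C1 = 16, C2 = -11.

x = -11*exp(-4*t) + 16*exp(-3*t)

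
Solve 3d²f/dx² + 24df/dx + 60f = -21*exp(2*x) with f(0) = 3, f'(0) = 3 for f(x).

f = -7*exp(2*x)/40 + 127*cos(2*x)*exp(-4*x)/40 + 321*exp(-4*x)*sin(2*x)/40

Divide through by 3: f'' + 8f' + 20f = -7*exp(2*x).
Characteristic equation r² + 8r + 20 = 0 has discriminant (8)² - 4·(20) = -16 < 0, so r = -4 ± 2i.
Hence f_h = C1*cos(2*x)*exp(-4*x) + C2*exp(-4*x)*sin(2*x).
Try f_p = A*exp(2*x). Substituting into the equation and dividing by exp(2*x) gives A = -7/40, so f_p = -7*exp(2*x)/40.
General solution: f = -7*exp(2*x)/40 + C1*cos(2*x)*exp(-4*x) + C2*exp(-4*x)*sin(2*x).
Apply the initial conditions: f(0) = -7/40 + C1 = 3 and f'(0) = -7/20 - 4*C1 + 2*C2 = 3. Solving gives C1 = 127/40, C2 = 321/40.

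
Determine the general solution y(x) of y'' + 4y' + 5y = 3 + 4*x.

y = -1/25 + 4*x/5 + C1*cos(x)*exp(-2*x) + C2*exp(-2*x)*sin(x)

Characteristic equation r² + 4r + 5 = 0 has discriminant (4)² - 4·(5) = -4 < 0, so r = -2 ± i.
Hence y_h = C1*cos(x)*exp(-2*x) + C2*exp(-2*x)*sin(x).
For the particular solution try y_p = A0 + A1*x. Substituting and matching coefficients of each power of x gives A0 = -1/25, A1 = 4/5, so y_p = -1/25 + 4*x/5.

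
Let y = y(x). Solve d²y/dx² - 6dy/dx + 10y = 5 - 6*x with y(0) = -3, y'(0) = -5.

Characteristic equation r² - 6r + 10 = 0 has discriminant (-6)² - 4·(10) = -4 < 0, so r = 3 ± i.
Hence y_h = C1*cos(x)*exp(3*x) + C2*exp(3*x)*sin(x).
For the particular solution try y_p = A0 + A1*x. Substituting and matching coefficients of each power of x gives A0 = 7/50, A1 = -3/5, so y_p = 7/50 - 3*x/5.
General solution: y = 7/50 - 3*x/5 + C1*cos(x)*exp(3*x) + C2*exp(3*x)*sin(x).
Apply the initial conditions: y(0) = 7/50 + C1 = -3 and y'(0) = -3/5 + C2 + 3*C1 = -5. Solving gives C1 = -157/50, C2 = 251/50.

y = 7/50 - 3*x/5 - 157*cos(x)*exp(3*x)/50 + 251*exp(3*x)*sin(x)/50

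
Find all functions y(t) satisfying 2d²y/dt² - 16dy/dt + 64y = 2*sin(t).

y = 8*cos(t)/1025 + 31*sin(t)/1025 + C1*cos(4*t)*exp(4*t) + C2*exp(4*t)*sin(4*t)

Divide through by 2: y'' - 8y' + 32y = sin(t).
Characteristic equation r² - 8r + 32 = 0 has discriminant (-8)² - 4·(32) = -64 < 0, so r = 4 ± 4i.
Hence y_h = C1*cos(4*t)*exp(4*t) + C2*exp(4*t)*sin(4*t).
Try y_p = A*cos(t) + B*sin(t). Substituting and equating the coefficients of cos(t) and sin(t) gives A = 8/1025, B = 31/1025, so y_p = 8*cos(t)/1025 + 31*sin(t)/1025.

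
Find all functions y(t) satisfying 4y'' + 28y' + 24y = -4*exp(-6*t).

Divide through by 4: y'' + 7y' + 6y = -exp(-6*t).
Characteristic equation r² + 7r + 6 = 0 factors as (r + 1)(r + 6) = 0, so r = -1, -6.
Hence y_h = C1*exp(-t) + C2*exp(-6*t).
Since exp(-6*t) solves the homogeneous equation (r = -6 is a root of multiplicity 1), multiply the trial by t. Try y_p = A*t*exp(-6*t). Substituting into the equation and dividing by exp(-6*t) gives A = 1/5, so y_p = t*exp(-6*t)/5.

y = C1*exp(-t) + C2*exp(-6*t) + t*exp(-6*t)/5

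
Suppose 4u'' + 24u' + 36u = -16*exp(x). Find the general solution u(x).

u = -exp(x)/4 + C1*exp(-3*x) + C2*x*exp(-3*x)

Divide through by 4: u'' + 6u' + 9u = -4*exp(x).
Characteristic equation r² + 6r + 9 = 0 has discriminant (6)² - 4·(9) = 0, so r = -3 is a repeated root.
Hence u_h = (C1 + C2*x)*exp(-3*x).
Try u_p = A*exp(x). Substituting into the equation and dividing by exp(x) gives A = -1/4, so u_p = -exp(x)/4.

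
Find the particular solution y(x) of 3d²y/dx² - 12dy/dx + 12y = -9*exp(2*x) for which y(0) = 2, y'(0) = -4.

y = 2*exp(2*x) - 8*x*exp(2*x) - 3*x**2*exp(2*x)/2

Divide through by 3: y'' - 4y' + 4y = -3*exp(2*x).
Characteristic equation r² - 4r + 4 = 0 has discriminant (-4)² - 4·(4) = 0, so r = 2 is a repeated root.
Hence y_h = (C1 + C2*x)*exp(2*x).
Since exp(2*x) solves the homogeneous equation (r = 2 is a root of multiplicity 2), multiply the trial by x^2. Try y_p = A*x^2*exp(2*x). Substituting into the equation and dividing by exp(2*x) gives A = -3/2, so y_p = -3*x^2*exp(2*x)/2.
General solution: y = C1*exp(2*x) - 3*x^2*exp(2*x)/2 + C2*x*exp(2*x).
Apply the initial conditions: y(0) = C1 = 2 and y'(0) = C2 + 2*C1 = -4. Solving gives C1 = 2, C2 = -8.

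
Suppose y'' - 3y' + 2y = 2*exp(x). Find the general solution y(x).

y = C1*exp(2*x) + C2*exp(x) - 2*x*exp(x)

Characteristic equation r² - 3r + 2 = 0 factors as (r - 2)(r - 1) = 0, so r = 2, 1.
Hence y_h = C1*exp(2*x) + C2*exp(x).
Since exp(x) solves the homogeneous equation (r = 1 is a root of multiplicity 1), multiply the trial by x. Try y_p = A*x*exp(x). Substituting into the equation and dividing by exp(x) gives A = -2, so y_p = -2*x*exp(x).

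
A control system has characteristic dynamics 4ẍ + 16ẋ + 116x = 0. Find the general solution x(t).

Divide through by 4: x'' + 4x' + 29x = 0.
Characteristic equation r² + 4r + 29 = 0 has discriminant (4)² - 4·(29) = -100 < 0, so r = -2 ± 5i.
Hence x_h = C1*cos(5*t)*exp(-2*t) + C2*exp(-2*t)*sin(5*t).

x = C1*cos(5*t)*exp(-2*t) + C2*exp(-2*t)*sin(5*t)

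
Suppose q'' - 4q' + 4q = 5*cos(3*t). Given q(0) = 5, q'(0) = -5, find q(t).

q = -60*sin(3*t)/169 - 25*cos(3*t)/169 + 870*exp(2*t)/169 - 185*t*exp(2*t)/13

Characteristic equation r² - 4r + 4 = 0 has discriminant (-4)² - 4·(4) = 0, so r = 2 is a repeated root.
Hence q_h = (C1 + C2*t)*exp(2*t).
Try q_p = A*cos(3*t) + B*sin(3*t). Substituting and equating the coefficients of cos(3t) and sin(3t) gives A = -25/169, B = -60/169, so q_p = -60*sin(3*t)/169 - 25*cos(3*t)/169.
General solution: q = -60*sin(3*t)/169 - 25*cos(3*t)/169 + C1*exp(2*t) + C2*t*exp(2*t).
Apply the initial conditions: q(0) = -25/169 + C1 = 5 and q'(0) = -180/169 + C2 + 2*C1 = -5. Solving gives C1 = 870/169, C2 = -185/13.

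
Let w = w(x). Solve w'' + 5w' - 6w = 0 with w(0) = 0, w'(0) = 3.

w = -3*exp(-6*x)/7 + 3*exp(x)/7

Characteristic equation r² + 5r - 6 = 0 factors as (r - 1)(r + 6) = 0, so r = 1, -6.
Hence w_h = C1*exp(x) + C2*exp(-6*x).
Apply the initial conditions: w(0) = C1 + C2 = 0 and w'(0) = C1 - 6*C2 = 3. Solving gives C1 = 3/7, C2 = -3/7.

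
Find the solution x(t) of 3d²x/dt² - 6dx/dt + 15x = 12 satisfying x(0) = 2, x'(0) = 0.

Divide through by 3: x'' - 2x' + 5x = 4.
Characteristic equation r² - 2r + 5 = 0 has discriminant (-2)² - 4·(5) = -16 < 0, so r = 1 ± 2i.
Hence x_h = C1*cos(2*t)*exp(t) + C2*exp(t)*sin(2*t).
For the particular solution try x_p = A0. Substituting and matching coefficients of each power of t gives A0 = 4/5, so x_p = 4/5.
General solution: x = 4/5 + C1*cos(2*t)*exp(t) + C2*exp(t)*sin(2*t).
Apply the initial conditions: x(0) = 4/5 + C1 = 2 and x'(0) = C1 + 2*C2 = 0. Solving gives C1 = 6/5, C2 = -3/5.

x = 4/5 - 3*exp(t)*sin(2*t)/5 + 6*cos(2*t)*exp(t)/5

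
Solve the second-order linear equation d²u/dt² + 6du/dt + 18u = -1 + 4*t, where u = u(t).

u = -7/54 + 2*t/9 + C1*cos(3*t)*exp(-3*t) + C2*exp(-3*t)*sin(3*t)

Characteristic equation r² + 6r + 18 = 0 has discriminant (6)² - 4·(18) = -36 < 0, so r = -3 ± 3i.
Hence u_h = C1*cos(3*t)*exp(-3*t) + C2*exp(-3*t)*sin(3*t).
For the particular solution try u_p = A0 + A1*t. Substituting and matching coefficients of each power of t gives A0 = -7/54, A1 = 2/9, so u_p = -7/54 + 2*t/9.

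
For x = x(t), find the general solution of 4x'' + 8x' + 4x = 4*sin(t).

x = -cos(t)/2 + C1*exp(-t) + C2*t*exp(-t)

Divide through by 4: x'' + 2x' + x = sin(t).
Characteristic equation r² + 2r + 1 = 0 has discriminant (2)² - 4·(1) = 0, so r = -1 is a repeated root.
Hence x_h = (C1 + C2*t)*exp(-t).
Try x_p = A*cos(t) + B*sin(t). Substituting and equating the coefficients of cos(t) and sin(t) gives A = -1/2, B = 0, so x_p = -cos(t)/2.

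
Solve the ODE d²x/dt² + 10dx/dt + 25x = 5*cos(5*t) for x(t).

x = sin(5*t)/10 + C1*exp(-5*t) + C2*t*exp(-5*t)

Characteristic equation r² + 10r + 25 = 0 has discriminant (10)² - 4·(25) = 0, so r = -5 is a repeated root.
Hence x_h = (C1 + C2*t)*exp(-5*t).
Try x_p = A*cos(5*t) + B*sin(5*t). Substituting and equating the coefficients of cos(5t) and sin(5t) gives A = 0, B = 1/10, so x_p = sin(5*t)/10.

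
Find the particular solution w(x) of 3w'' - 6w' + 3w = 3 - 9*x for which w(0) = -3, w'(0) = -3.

Divide through by 3: w'' - 2w' + w = 1 - 3*x.
Characteristic equation r² - 2r + 1 = 0 has discriminant (-2)² - 4·(1) = 0, so r = 1 is a repeated root.
Hence w_h = (C1 + C2*x)*exp(x).
For the particular solution try w_p = A0 + A1*x. Substituting and matching coefficients of each power of x gives A0 = -5, A1 = -3, so w_p = -5 - 3*x.
General solution: w = -5 - 3*x + C1*exp(x) + C2*x*exp(x).
Apply the initial conditions: w(0) = -5 + C1 = -3 and w'(0) = -3 + C1 + C2 = -3. Solving gives C1 = 2, C2 = -2.

w = -5 - 3*x + 2*exp(x) - 2*x*exp(x)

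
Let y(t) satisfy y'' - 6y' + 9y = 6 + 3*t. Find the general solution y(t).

y = 8/9 + t/3 + C1*exp(3*t) + C2*t*exp(3*t)

Characteristic equation r² - 6r + 9 = 0 has discriminant (-6)² - 4·(9) = 0, so r = 3 is a repeated root.
Hence y_h = (C1 + C2*t)*exp(3*t).
For the particular solution try y_p = A0 + A1*t. Substituting and matching coefficients of each power of t gives A0 = 8/9, A1 = 1/3, so y_p = 8/9 + t/3.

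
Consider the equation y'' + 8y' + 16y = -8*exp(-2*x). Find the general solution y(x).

y = -2*exp(-2*x) + C1*exp(-4*x) + C2*x*exp(-4*x)

Characteristic equation r² + 8r + 16 = 0 has discriminant (8)² - 4·(16) = 0, so r = -4 is a repeated root.
Hence y_h = (C1 + C2*x)*exp(-4*x).
Try y_p = A*exp(-2*x). Substituting into the equation and dividing by exp(-2*x) gives A = -2, so y_p = -2*exp(-2*x).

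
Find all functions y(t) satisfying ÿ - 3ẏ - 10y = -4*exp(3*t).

y = 2*exp(3*t)/5 + C1*exp(5*t) + C2*exp(-2*t)

Characteristic equation r² - 3r - 10 = 0 factors as (r - 5)(r + 2) = 0, so r = 5, -2.
Hence y_h = C1*exp(5*t) + C2*exp(-2*t).
Try y_p = A*exp(3*t). Substituting into the equation and dividing by exp(3*t) gives A = 2/5, so y_p = 2*exp(3*t)/5.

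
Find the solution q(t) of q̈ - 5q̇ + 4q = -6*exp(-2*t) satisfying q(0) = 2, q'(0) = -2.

q = 4*exp(t) - 5*exp(4*t)/3 - exp(-2*t)/3

Characteristic equation r² - 5r + 4 = 0 factors as (r - 1)(r - 4) = 0, so r = 1, 4.
Hence q_h = C1*exp(t) + C2*exp(4*t).
Try q_p = A*exp(-2*t). Substituting into the equation and dividing by exp(-2*t) gives A = -1/3, so q_p = -exp(-2*t)/3.
General solution: q = -exp(-2*t)/3 + C1*exp(t) + C2*exp(4*t).
Apply the initial conditions: q(0) = -1/3 + C1 + C2 = 2 and q'(0) = 2/3 + C1 + 4*C2 = -2. Solving gives C1 = 4, C2 = -5/3.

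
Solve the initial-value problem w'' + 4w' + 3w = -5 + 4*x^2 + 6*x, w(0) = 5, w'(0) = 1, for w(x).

w = -13/27 - 217*exp(-3*x)/54 - 14*x/9 + 4*x**2/3 + 19*exp(-x)/2

Characteristic equation r² + 4r + 3 = 0 factors as (r + 1)(r + 3) = 0, so r = -1, -3.
Hence w_h = C1*exp(-x) + C2*exp(-3*x).
For the particular solution try w_p = A0 + A1*x + A2*x^2. Substituting and matching coefficients of each power of x gives A0 = -13/27, A1 = -14/9, A2 = 4/3, so w_p = -13/27 - 14*x/9 + 4*x^2/3.
General solution: w = -13/27 - 14*x/9 + 4*x^2/3 + C1*exp(-x) + C2*exp(-3*x).
Apply the initial conditions: w(0) = -13/27 + C1 + C2 = 5 and w'(0) = -14/9 - C1 - 3*C2 = 1. Solving gives C1 = 19/2, C2 = -217/54.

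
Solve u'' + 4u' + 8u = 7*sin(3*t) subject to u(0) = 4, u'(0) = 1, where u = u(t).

Characteristic equation r² + 4r + 8 = 0 has discriminant (4)² - 4·(8) = -16 < 0, so r = -2 ± 2i.
Hence u_h = C1*cos(2*t)*exp(-2*t) + C2*exp(-2*t)*sin(2*t).
Try u_p = A*cos(3*t) + B*sin(3*t). Substituting and equating the coefficients of cos(3t) and sin(3t) gives A = -84/145, B = -7/145, so u_p = -84*cos(3*t)/145 - 7*sin(3*t)/145.
General solution: u = -84*cos(3*t)/145 - 7*sin(3*t)/145 + C1*cos(2*t)*exp(-2*t) + C2*exp(-2*t)*sin(2*t).
Apply the initial conditions: u(0) = -84/145 + C1 = 4 and u'(0) = -21/145 - 2*C1 + 2*C2 = 1. Solving gives C1 = 664/145, C2 = 747/145.

u = -84*cos(3*t)/145 - 7*sin(3*t)/145 + 664*cos(2*t)*exp(-2*t)/145 + 747*exp(-2*t)*sin(2*t)/145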